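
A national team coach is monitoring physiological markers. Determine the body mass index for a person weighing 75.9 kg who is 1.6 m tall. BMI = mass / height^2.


BMI = mass / height^2
= 75.9 / 1.6^2
= 75.9 / 2.56
= 29.65 kg/m^2

29.65 kg/m^2


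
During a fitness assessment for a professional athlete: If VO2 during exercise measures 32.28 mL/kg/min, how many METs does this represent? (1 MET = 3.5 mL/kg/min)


METs = VO2 / 3.5 = 32.28 / 3.5 = 9.22

9.22 METs


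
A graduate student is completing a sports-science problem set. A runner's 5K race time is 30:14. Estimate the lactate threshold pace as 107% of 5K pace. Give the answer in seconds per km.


Total race time = 30*60 + 14 = 1814 seconds
5K pace = 1814 / 5 = 362.8 sec/km
LT pace = 362.8 * 1.07 = 388.2 sec/km

388.2 s/km


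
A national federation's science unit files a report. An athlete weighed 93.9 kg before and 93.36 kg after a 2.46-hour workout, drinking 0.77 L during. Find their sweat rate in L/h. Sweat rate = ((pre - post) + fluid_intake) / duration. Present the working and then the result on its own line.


Body mass change = 0.54 kg
Total sweat loss = 0.54 + 0.77 = 1.31 L
Rate = 1.31 / 2.46 = 0.533 L/h

0.533 L/h


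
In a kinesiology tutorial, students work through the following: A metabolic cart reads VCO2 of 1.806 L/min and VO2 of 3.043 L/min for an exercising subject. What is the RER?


RER = VCO2 / VO2 = 1.806 / 3.043 = 0.5935

0.5935


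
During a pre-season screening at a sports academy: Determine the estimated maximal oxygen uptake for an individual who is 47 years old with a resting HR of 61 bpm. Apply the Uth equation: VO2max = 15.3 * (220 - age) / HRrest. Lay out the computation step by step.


HRmax = 220 - 47 = 173
VO2max = 15.3 * (173 / 61)
= 15.3 * 2.8361
= 43.39 mL/kg/min

43.39 mL/kg/min


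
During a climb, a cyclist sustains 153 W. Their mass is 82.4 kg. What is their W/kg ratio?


Power-to-weight = 153 W / 82.4 kg
= 1.857 W/kg

1.857 W/kg


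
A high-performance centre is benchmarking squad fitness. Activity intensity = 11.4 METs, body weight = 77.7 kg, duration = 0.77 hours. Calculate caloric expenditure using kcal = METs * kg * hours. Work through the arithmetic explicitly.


kcal = 11.4 * 77.7 * 0.77
= 885.78 * 0.77
= 682.05 kcal

682.05 kcal


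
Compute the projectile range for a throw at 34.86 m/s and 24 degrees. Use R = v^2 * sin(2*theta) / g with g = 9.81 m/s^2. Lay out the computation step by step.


Two times the angle = 48 degrees
sin(48) = 0.743145
R = 1215.2196 * 0.743145 / 9.81 = 92.058 m

92.058 m


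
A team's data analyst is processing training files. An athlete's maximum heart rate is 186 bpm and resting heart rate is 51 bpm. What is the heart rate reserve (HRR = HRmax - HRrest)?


HRR = HRmax - HRrest
= 186 - 51
= 135 bpm

135 bpm


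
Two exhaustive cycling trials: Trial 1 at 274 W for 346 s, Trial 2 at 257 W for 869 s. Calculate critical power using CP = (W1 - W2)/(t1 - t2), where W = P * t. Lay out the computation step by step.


W1 = 274 * 346 = 94804 J
W2 = 257 * 869 = 223333 J
CP = (94804 - 223333) / (346 - 869)
= -128529 / -523
= 245.75 W

245.75 W


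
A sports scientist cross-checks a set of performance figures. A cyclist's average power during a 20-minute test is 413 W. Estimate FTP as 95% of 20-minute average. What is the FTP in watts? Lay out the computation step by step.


FTP = 20-min power * 0.95
= 413 * 0.95
= 392.35 W

392.35 W


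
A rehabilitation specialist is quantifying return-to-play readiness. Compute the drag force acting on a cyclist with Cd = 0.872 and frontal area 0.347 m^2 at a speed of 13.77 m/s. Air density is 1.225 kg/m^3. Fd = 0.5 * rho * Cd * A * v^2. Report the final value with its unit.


Step 1: v^2 = 189.6129
Step 2: Fd = 0.5 * 1.225 * 0.872 * 0.347 * 189.6129
= 35.141 N

35.141 N


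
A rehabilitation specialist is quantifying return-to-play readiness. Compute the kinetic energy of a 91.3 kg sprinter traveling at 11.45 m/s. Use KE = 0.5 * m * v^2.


Velocity squared = 131.1025
KE = 0.5 * 91.3 * 131.1025 = 5984.83 J

5984.83 J


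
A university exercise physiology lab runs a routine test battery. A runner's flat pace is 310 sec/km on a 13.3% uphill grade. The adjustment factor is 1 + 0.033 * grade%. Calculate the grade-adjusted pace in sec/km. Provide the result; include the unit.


Factor = 1 + 0.033 * 13.3 = 1.4389
Adjusted pace = 310 * 1.4389
= 446.06 sec/km

446.06 s/km


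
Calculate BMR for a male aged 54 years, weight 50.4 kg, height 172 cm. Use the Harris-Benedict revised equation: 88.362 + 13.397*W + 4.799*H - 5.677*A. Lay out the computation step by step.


Substituting values:
W term = 13.397 * 50.4 = 675.2088
H term = 4.799 * 172 = 825.428
A term = 5.677 * 54 = 306.558
BMR = 1282.44 kcal/day

1282.44 kcal/day


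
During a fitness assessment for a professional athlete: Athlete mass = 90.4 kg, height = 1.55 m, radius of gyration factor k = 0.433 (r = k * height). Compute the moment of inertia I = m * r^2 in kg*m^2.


r = k * height = 0.433 * 1.55 = 0.67115 m
r^2 = 0.67115^2 = 0.450442
I = 90.4 * 0.450442 = 40.72 kg*m^2

40.72 kg*m^2


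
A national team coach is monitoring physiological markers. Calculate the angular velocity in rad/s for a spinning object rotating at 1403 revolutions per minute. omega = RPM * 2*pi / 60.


omega = RPM * 2*pi / 60
= 1403 * 6.28318531 / 60
= 146.922 rad/s

146.922 rad/s


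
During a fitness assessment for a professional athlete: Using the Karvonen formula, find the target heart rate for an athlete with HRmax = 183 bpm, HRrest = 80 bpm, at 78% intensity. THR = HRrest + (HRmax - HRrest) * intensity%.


HRR = 183 - 80 = 103
THR = 80 + 103 * 0.78
= 80 + 80.34
= 160.34 bpm

160.34 bpm


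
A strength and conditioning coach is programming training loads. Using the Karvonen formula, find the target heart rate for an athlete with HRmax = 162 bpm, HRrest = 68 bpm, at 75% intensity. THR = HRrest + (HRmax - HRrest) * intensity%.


HRR = 162 - 68 = 94
THR = 68 + 94 * 0.75
= 68 + 70.5
= 138.5 bpm

138.5 bpm


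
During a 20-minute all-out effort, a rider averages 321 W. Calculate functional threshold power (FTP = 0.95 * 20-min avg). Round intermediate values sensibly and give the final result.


FTP = 0.95 * 321
= 304.95 W

304.95 W


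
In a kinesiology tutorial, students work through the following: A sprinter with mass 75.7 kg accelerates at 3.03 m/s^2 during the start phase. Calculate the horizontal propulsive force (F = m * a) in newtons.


F = m * a
= 75.7 * 3.03
= 229.37 N

229.37 N


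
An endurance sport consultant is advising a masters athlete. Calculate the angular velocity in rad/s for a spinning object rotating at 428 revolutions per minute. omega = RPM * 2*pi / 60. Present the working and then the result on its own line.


omega = RPM * 2*pi / 60
= 428 * 6.28318531 / 60
= 44.82 rad/s

44.82 rad/s


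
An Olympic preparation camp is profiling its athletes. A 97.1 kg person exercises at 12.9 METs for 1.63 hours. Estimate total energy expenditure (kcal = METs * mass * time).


Energy = METs * mass(kg) * time(h)
= 12.9 * 97.1 * 1.63
= 2041.72 kcal

2041.72 kcal


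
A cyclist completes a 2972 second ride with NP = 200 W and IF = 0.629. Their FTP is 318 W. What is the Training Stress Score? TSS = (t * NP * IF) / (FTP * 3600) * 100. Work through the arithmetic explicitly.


t * NP * IF = 2972 * 200 * 0.629 = 373877.6
FTP * 3600 = 1144800
TSS = (373877.6 / 1144800) * 100 = 32.66

32.66 TSS


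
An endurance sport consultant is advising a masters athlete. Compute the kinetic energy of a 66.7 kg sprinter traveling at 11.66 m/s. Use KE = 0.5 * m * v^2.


Velocity squared = 135.9556
KE = 0.5 * 66.7 * 135.9556 = 4534.12 J

4534.12 J


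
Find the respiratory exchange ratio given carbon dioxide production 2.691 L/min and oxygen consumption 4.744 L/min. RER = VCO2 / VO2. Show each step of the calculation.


VCO2 = 2.691 L/min
VO2 = 4.744 L/min
RER = 2.691 / 4.744 = 0.5672

0.5672


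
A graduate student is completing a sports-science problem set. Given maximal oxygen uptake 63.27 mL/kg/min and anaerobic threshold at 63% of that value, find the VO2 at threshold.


Percentage as decimal = 0.63
VO2 at AT = 63.27 * 0.63 = 39.86 mL/kg/min

39.86 mL/kg/min


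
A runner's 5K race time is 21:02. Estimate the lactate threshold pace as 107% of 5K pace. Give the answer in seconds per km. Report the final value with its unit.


Total race time = 21*60 + 2 = 1262 seconds
5K pace = 1262 / 5 = 252.4 sec/km
LT pace = 252.4 * 1.07 = 270.07 sec/km

270.07 s/km


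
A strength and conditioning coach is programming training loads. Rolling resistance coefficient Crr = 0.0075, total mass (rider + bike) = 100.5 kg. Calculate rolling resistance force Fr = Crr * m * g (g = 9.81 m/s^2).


Fr = Crr * m * g
= 0.0075 * 100.5 * 9.81
= 7.394 N

7.394 N


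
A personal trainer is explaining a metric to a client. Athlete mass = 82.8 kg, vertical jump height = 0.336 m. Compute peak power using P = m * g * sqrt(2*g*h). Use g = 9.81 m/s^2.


sqrt(2 * 9.81 * 0.336) = sqrt(6.59232) = 2.567551 m/s
P = 82.8 * 9.81 * 2.567551
= 2085.54 W

2085.54 W


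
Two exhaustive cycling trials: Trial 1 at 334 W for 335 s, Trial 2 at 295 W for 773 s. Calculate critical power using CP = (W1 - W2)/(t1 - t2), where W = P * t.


W1 = 334 * 335 = 111890 J
W2 = 295 * 773 = 228035 J
CP = (111890 - 228035) / (335 - 773)
= -116145 / -438
= 265.17 W

265.17 W


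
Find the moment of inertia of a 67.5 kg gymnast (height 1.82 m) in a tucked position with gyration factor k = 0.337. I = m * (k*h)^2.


Radius of gyration = 0.337 * 1.82 = 0.61334 m
I = 67.5 * 0.61334^2
= 67.5 * 0.376186
= 25.393 kg*m^2

25.393 kg*m^2


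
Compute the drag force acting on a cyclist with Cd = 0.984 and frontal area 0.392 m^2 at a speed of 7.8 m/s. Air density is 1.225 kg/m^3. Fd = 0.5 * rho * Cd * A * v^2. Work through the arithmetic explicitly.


Step 1: v^2 = 60.84
Step 2: Fd = 0.5 * 1.225 * 0.984 * 0.392 * 60.84
= 14.374 N

14.374 N


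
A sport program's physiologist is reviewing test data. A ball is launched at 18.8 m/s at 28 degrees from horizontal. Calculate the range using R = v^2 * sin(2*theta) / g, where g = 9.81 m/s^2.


sin(2 * 28) = sin(56) = 0.829038
v^2 = 18.8^2 = 353.44
R = 353.44 * 0.829038 / 9.81
= 29.869 m

29.869 m


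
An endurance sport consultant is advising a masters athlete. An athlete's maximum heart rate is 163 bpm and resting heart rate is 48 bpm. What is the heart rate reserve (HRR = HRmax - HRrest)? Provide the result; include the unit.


HRR = HRmax - HRrest
= 163 - 48
= 115 bpm

115 bpm


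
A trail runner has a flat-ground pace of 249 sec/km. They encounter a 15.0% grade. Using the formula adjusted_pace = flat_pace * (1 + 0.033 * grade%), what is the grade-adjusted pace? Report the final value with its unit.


Grade factor = 1 + 0.033 * 15.0 = 1.495
Adjusted = 249 * 1.495 = 372.26 sec/km

372.26 s/km


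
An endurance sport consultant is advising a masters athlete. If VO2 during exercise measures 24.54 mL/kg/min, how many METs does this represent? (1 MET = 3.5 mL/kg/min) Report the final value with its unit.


METs = VO2 / 3.5 = 24.54 / 3.5 = 7.01

7.01 METs


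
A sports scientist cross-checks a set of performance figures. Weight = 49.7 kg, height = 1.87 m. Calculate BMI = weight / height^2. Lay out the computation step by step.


height^2 = 1.87^2 = 3.4969
BMI = 49.7 / 3.4969 = 14.21 kg/m^2

14.21 kg/m^2


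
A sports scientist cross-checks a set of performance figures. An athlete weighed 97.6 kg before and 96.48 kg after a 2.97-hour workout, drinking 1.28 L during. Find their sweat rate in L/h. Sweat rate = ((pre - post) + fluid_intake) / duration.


Body mass change = 1.12 kg
Total sweat loss = 1.12 + 1.28 = 2.4 L
Rate = 2.4 / 2.97 = 0.808 L/h

0.808 L/h


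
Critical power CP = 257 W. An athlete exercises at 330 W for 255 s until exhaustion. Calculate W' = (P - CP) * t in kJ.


P - CP = 330 - 257 = 73 W
W' = 73 * 255 = 18615 J
= 18615 / 1000 = 18.615 kJ

18.615 kJ


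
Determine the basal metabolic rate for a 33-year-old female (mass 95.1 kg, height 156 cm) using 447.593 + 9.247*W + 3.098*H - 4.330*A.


BMR = 447.593 + 9.247*95.1 + 3.098*156 - 4.330*33
= 1667.38 kcal/day

1667.38 kcal/day


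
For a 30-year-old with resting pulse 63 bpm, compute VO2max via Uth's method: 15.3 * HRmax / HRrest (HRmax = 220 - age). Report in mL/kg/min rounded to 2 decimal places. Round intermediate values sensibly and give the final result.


Step 1: HRmax = 220 - 30 = 190 bpm
Step 2: Ratio = 190 / 63 = 3.0159
Step 3: VO2max = 15.3 * 3.0159 = 46.14 mL/kg/min

46.14 mL/kg/min


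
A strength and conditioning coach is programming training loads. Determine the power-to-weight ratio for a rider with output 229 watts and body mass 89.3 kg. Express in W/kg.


P/W = 229 / 89.3 = 2.564 W/kg

2.564 W/kg


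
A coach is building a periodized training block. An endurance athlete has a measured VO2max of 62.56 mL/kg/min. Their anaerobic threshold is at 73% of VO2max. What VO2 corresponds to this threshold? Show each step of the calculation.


Anaerobic threshold VO2 = VO2max * 73%
= 62.56 * 0.73
= 45.67 mL/kg/min

45.67 mL/kg/min


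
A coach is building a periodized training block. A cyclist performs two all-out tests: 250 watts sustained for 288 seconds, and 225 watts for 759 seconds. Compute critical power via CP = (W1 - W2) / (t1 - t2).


W1 = P1 * t1 = 250 * 288 = 72000 J
W2 = P2 * t2 = 225 * 759 = 170775 J
CP = (72000 - 170775) / (288 - 759)
= 209.71 W

209.71 W


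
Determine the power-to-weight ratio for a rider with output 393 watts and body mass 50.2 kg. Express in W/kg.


P/W = 393 / 50.2 = 7.829 W/kg

7.829 W/kg


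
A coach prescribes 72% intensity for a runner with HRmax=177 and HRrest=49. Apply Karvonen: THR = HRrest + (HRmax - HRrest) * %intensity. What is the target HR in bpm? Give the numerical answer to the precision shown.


Heart rate reserve = 177 - 49 = 128
Intensity fraction = 72 / 100 = 0.72
THR = 49 + 128 * 0.72 = 141.16 bpm

141.16 bpm


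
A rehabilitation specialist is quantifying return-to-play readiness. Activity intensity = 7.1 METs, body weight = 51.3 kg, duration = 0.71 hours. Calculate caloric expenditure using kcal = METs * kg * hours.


kcal = 7.1 * 51.3 * 0.71
= 364.23 * 0.71
= 258.6 kcal

258.6 kcal


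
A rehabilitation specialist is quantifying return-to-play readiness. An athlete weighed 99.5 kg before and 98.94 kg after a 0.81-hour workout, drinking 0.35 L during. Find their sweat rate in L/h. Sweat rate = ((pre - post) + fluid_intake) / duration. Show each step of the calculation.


Body mass change = 0.56 kg
Total sweat loss = 0.56 + 0.35 = 0.91 L
Rate = 0.91 / 0.81 = 1.123 L/h

1.123 L/h


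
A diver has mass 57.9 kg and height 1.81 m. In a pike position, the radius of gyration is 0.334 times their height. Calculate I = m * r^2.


r = 0.334 * 1.81 = 0.60454 m
I = m * r^2 = 57.9 * 0.365469 = 21.161 kg*m^2

21.161 kg*m^2


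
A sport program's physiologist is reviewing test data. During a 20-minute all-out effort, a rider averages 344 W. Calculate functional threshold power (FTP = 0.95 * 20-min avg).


FTP = 0.95 * 344
= 326.8 W

326.8 W


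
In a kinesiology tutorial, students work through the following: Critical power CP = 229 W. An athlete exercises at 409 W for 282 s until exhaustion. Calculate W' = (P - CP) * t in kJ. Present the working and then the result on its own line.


P - CP = 409 - 229 = 180 W
W' = 180 * 282 = 50760 J
= 50760 / 1000 = 50.76 kJ

50.76 kJ


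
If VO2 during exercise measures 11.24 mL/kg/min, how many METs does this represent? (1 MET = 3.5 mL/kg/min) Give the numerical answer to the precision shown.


METs = VO2 / 3.5 = 11.24 / 3.5 = 3.21

3.21 METs


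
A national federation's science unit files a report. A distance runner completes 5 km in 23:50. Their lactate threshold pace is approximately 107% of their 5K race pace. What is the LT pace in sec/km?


Convert to seconds: 23 min 50 s = 1430 s
Pace per km = 1430 / 5 = 286.0 s/km
LT pace = 286.0 * 1.07 = 306.02 s/km

306.02 s/km


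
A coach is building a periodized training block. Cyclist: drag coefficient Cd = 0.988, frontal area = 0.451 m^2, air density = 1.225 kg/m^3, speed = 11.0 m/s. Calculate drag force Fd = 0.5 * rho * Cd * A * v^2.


v^2 = 11.0^2 = 121.0
Fd = 0.5 * 1.225 * 0.988 * 0.451 * 121.0
= 33.024 N

33.024 N


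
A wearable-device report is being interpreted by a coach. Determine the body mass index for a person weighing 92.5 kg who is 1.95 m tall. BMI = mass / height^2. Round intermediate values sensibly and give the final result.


BMI = mass / height^2
= 92.5 / 1.95^2
= 92.5 / 3.8025
= 24.33 kg/m^2

24.33 kg/m^2


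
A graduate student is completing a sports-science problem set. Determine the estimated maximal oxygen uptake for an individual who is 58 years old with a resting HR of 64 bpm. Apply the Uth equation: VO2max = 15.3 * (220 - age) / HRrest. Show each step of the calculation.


HRmax = 220 - 58 = 162
VO2max = 15.3 * (162 / 64)
= 15.3 * 2.5313
= 38.73 mL/kg/min

38.73 mL/kg/min


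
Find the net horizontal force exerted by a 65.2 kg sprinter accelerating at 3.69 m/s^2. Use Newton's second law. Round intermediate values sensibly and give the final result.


Newton's second law: F = m * a
F = 65.2 * 3.69 = 240.59 N

240.59 N


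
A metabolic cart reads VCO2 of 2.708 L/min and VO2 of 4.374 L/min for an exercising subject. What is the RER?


RER = VCO2 / VO2 = 2.708 / 4.374 = 0.6191

0.6191


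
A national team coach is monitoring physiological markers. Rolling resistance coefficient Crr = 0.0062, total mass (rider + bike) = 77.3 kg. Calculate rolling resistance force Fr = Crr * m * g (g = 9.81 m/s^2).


Fr = Crr * m * g
= 0.0062 * 77.3 * 9.81
= 4.702 N

4.702 N


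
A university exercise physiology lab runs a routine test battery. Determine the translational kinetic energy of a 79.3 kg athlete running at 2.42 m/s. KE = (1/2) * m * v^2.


KE = 0.5 * m * v^2
= 0.5 * 79.3 * 2.42^2
= 0.5 * 79.3 * 5.8564
= 232.21 J

232.21 J


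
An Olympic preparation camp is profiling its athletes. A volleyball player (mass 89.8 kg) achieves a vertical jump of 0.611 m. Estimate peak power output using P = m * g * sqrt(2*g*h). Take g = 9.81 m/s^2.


2 * g * h = 2 * 9.81 * 0.611 = 11.98782
sqrt(11.98782) = 3.462343 m/s
P = 89.8 * 9.81 * 3.462343 = 3050.11 W

3050.11 W


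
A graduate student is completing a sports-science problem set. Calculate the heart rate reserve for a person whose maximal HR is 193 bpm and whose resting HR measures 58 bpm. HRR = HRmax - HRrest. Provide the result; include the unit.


HRmax = 193 bpm
HRrest = 58 bpm
HRR = 193 - 58 = 135 bpm

135 bpm


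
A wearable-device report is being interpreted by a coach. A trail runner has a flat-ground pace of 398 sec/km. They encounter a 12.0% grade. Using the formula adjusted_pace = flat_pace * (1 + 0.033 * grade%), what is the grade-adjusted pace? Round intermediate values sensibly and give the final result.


Grade factor = 1 + 0.033 * 12.0 = 1.396
Adjusted = 398 * 1.396 = 555.61 sec/km

555.61 s/km


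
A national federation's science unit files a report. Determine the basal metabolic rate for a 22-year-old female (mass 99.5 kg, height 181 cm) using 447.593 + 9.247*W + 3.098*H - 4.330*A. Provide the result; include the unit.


BMR = 447.593 + 9.247*99.5 + 3.098*181 - 4.330*22
= 1833.15 kcal/day

1833.15 kcal/day


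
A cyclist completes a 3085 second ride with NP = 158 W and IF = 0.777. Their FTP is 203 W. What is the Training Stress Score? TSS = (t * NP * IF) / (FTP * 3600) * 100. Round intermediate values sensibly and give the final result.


t * NP * IF = 3085 * 158 * 0.777 = 378733.11
FTP * 3600 = 730800
TSS = (378733.11 / 730800) * 100 = 51.82

51.82 TSS


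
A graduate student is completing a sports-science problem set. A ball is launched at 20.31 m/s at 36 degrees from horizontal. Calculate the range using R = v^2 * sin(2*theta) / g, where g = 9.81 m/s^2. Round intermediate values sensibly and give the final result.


sin(2 * 36) = sin(72) = 0.951057
v^2 = 20.31^2 = 412.4961
R = 412.4961 * 0.951057 / 9.81
= 39.991 m

39.991 m


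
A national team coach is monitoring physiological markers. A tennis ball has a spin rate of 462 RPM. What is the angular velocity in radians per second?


Convert RPM to rad/s: multiply by 2*pi and divide by 60
omega = 462 * 2 * pi / 60
= 48.381 rad/s

48.381 rad/s


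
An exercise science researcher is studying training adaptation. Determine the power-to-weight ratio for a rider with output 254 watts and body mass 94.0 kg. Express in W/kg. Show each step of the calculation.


P/W = 254 / 94.0 = 2.702 W/kg

2.702 W/kg


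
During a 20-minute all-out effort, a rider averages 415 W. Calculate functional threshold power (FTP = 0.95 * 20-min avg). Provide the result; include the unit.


FTP = 0.95 * 415
= 394.25 W

394.25 W


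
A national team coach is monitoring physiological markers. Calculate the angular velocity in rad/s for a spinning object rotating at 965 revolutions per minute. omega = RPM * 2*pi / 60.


omega = RPM * 2*pi / 60
= 965 * 6.28318531 / 60
= 101.055 rad/s

101.055 rad/s


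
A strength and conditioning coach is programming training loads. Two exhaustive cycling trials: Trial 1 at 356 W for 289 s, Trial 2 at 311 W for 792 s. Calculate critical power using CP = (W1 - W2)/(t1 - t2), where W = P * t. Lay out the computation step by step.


W1 = 356 * 289 = 102884 J
W2 = 311 * 792 = 246312 J
CP = (102884 - 246312) / (289 - 792)
= -143428 / -503
= 285.15 W

285.15 W


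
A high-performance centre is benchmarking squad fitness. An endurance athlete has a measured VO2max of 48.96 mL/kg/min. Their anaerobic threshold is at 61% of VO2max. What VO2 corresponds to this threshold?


Anaerobic threshold VO2 = VO2max * 61%
= 48.96 * 0.61
= 29.87 mL/kg/min

29.87 mL/kg/min


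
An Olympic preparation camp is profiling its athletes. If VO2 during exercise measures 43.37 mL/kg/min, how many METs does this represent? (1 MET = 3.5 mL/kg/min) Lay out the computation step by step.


METs = VO2 / 3.5 = 43.37 / 3.5 = 12.39

12.39 METs


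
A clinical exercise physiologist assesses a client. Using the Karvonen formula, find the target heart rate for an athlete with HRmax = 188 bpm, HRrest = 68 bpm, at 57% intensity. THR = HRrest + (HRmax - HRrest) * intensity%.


HRR = 188 - 68 = 120
THR = 68 + 120 * 0.57
= 68 + 68.4
= 136.4 bpm

136.4 bpm


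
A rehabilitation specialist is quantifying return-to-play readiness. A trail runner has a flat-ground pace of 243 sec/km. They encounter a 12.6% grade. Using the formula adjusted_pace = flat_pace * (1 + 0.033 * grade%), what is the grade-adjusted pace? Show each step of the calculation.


Grade factor = 1 + 0.033 * 12.6 = 1.4158
Adjusted = 243 * 1.4158 = 344.04 sec/km

344.04 s/km


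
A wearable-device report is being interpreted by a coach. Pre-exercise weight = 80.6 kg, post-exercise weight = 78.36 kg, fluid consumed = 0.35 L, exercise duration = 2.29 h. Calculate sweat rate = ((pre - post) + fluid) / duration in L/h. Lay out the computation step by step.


Weight loss = 80.6 - 78.36 = 2.24 kg (approx L)
Total sweat = 2.24 + 0.35 = 2.59 L
Sweat rate = 2.59 / 2.29 = 1.131 L/h

1.131 L/h


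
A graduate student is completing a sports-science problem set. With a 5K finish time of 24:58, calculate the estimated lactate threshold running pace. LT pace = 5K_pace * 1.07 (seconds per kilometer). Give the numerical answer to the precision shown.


Race duration = 1498 s for 5 km
Average pace = 1498 / 5 = 299.6 s/km
LT pace = 299.6 * 1.07
= 320.57 s/km

320.57 s/km


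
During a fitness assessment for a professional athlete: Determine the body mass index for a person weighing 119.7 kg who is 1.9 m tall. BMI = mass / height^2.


BMI = mass / height^2
= 119.7 / 1.9^2
= 119.7 / 3.61
= 33.16 kg/m^2

33.16 kg/m^2


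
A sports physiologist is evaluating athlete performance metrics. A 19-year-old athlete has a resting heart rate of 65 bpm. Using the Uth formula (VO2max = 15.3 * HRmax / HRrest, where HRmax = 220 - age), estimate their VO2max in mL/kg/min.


HRmax = 220 - 19 = 201 bpm
Ratio = HRmax / HRrest = 201 / 65 = 3.0923
VO2max = 15.3 * 3.0923 = 47.31 mL/kg/min

47.31 mL/kg/min


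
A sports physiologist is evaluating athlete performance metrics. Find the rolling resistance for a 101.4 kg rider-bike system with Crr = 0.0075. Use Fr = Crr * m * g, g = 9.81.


m * g = 101.4 * 9.81 = 994.734 N
Fr = 0.0075 * 994.734 = 7.461 N

7.461 N


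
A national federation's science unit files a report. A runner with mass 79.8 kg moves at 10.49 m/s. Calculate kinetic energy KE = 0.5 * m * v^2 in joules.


v^2 = 10.49^2 = 110.0401
KE = 0.5 * 79.8 * 110.0401
= 4390.6 J

4390.6 J


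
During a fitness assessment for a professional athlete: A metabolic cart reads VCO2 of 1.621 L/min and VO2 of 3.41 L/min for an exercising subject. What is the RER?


RER = VCO2 / VO2 = 1.621 / 3.41 = 0.4754

0.4754


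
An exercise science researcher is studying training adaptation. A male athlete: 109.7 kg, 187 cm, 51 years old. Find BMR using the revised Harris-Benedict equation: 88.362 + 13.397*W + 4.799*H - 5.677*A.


Intercept = 88.362
Weight contribution = 13.397 * 109.7 = 1469.6509
Height contribution = 4.799 * 187 = 897.413
Age contribution = 5.677 * 51 = 289.527
BMR = 88.362 + 1469.6509 + 897.413 - 289.527
= 2165.9 kcal/day

2165.9 kcal/day


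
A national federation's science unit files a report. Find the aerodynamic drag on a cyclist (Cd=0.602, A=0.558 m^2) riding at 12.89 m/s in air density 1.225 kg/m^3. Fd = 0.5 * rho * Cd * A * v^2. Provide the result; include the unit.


Fd = 0.5 * 1.225 * 0.602 * 0.558 * 12.89^2
= 0.5 * 1.225 * 0.602 * 0.558 * 166.1521
= 34.186 N

34.186 N


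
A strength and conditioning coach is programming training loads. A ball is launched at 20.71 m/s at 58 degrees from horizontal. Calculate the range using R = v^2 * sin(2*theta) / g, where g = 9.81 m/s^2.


sin(2 * 58) = sin(116) = 0.898794
v^2 = 20.71^2 = 428.9041
R = 428.9041 * 0.898794 / 9.81
= 39.296 m

39.296 m


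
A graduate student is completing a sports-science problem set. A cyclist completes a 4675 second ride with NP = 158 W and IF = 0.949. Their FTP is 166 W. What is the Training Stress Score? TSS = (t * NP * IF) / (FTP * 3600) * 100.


t * NP * IF = 4675 * 158 * 0.949 = 700978.85
FTP * 3600 = 597600
TSS = (700978.85 / 597600) * 100 = 117.3

117.3 TSS


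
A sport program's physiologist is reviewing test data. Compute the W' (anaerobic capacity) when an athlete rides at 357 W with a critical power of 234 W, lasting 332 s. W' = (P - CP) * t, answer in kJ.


Above-CP power = 123 W
Duration = 332 s
W' = 123 * 332 = 40836 J
Convert: 40836 / 1000 = 40.836 kJ

40.836 kJ


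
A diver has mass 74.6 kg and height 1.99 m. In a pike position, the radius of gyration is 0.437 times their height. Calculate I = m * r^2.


r = 0.437 * 1.99 = 0.86963 m
I = m * r^2 = 74.6 * 0.756256 = 56.417 kg*m^2

56.417 kg*m^2


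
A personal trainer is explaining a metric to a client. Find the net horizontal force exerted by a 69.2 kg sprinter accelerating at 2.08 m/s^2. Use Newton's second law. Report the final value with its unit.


Newton's second law: F = m * a
F = 69.2 * 2.08 = 143.94 N

143.94 N


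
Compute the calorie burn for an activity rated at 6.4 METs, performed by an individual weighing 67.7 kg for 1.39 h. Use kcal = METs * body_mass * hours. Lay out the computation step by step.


Product of METs and mass = 6.4 * 67.7 = 433.28
Total kcal = 433.28 * 1.39 = 602.26 kcal

602.26 kcal


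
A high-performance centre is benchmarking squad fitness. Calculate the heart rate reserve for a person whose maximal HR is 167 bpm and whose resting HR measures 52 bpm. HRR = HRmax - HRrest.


HRmax = 167 bpm
HRrest = 52 bpm
HRR = 167 - 52 = 115 bpm

115 bpm


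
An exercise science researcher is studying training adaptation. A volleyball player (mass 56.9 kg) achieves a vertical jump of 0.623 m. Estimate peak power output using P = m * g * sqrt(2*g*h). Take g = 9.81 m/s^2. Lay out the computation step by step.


2 * g * h = 2 * 9.81 * 0.623 = 12.22326
sqrt(12.22326) = 3.496178 m/s
P = 56.9 * 9.81 * 3.496178 = 1951.53 W

1951.53 W


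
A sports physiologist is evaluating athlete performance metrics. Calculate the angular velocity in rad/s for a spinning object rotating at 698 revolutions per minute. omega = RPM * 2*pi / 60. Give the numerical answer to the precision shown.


omega = RPM * 2*pi / 60
= 698 * 6.28318531 / 60
= 73.094 rad/s

73.094 rad/s


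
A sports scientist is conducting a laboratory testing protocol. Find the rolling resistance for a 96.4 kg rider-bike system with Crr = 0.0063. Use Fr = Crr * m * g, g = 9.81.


m * g = 96.4 * 9.81 = 945.684 N
Fr = 0.0063 * 945.684 = 5.958 N

5.958 N


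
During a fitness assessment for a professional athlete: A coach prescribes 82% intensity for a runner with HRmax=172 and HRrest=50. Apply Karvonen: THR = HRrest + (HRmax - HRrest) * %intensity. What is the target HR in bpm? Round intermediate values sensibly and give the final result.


Heart rate reserve = 172 - 50 = 122
Intensity fraction = 82 / 100 = 0.82
THR = 50 + 122 * 0.82 = 150.04 bpm

150.04 bpm


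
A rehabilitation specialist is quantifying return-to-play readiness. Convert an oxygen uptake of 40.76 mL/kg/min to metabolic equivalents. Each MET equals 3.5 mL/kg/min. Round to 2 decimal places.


One MET = 3.5 mL/kg/min
Number of METs = 40.76 / 3.5
= 11.65 METs

11.65 METs


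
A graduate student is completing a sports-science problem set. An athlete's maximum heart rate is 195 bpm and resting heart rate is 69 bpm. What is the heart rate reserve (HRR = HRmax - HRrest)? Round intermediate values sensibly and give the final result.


HRR = HRmax - HRrest
= 195 - 69
= 126 bpm

126 bpm


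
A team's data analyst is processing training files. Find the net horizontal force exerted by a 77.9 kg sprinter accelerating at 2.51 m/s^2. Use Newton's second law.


Newton's second law: F = m * a
F = 77.9 * 2.51 = 195.53 N

195.53 N


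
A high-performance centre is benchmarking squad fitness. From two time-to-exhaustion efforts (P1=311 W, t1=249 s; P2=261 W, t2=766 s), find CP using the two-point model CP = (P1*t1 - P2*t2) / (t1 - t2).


Work in trial 1 = 77439 J
Work in trial 2 = 199926 J
Delta work = -122487 J
Delta time = -517 s
CP = -122487 / -517 = 236.92 W

236.92 W


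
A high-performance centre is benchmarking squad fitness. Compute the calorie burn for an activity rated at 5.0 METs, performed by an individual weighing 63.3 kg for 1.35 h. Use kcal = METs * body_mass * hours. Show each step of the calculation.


Product of METs and mass = 5.0 * 63.3 = 316.5
Total kcal = 316.5 * 1.35 = 427.28 kcal

427.28 kcal


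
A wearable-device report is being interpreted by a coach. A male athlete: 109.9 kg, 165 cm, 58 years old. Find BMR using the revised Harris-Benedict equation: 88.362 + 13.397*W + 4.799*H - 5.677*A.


Intercept = 88.362
Weight contribution = 13.397 * 109.9 = 1472.3303
Height contribution = 4.799 * 165 = 791.835
Age contribution = 5.677 * 58 = 329.266
BMR = 88.362 + 1472.3303 + 791.835 - 329.266
= 2023.26 kcal/day

2023.26 kcal/day


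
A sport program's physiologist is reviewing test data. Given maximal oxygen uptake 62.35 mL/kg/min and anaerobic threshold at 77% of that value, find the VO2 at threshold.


Percentage as decimal = 0.77
VO2 at AT = 62.35 * 0.77 = 48.01 mL/kg/min

48.01 mL/kg/min


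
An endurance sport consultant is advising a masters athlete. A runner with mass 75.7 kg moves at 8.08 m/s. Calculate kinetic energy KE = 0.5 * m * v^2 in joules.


v^2 = 8.08^2 = 65.2864
KE = 0.5 * 75.7 * 65.2864
= 2471.09 J

2471.09 J


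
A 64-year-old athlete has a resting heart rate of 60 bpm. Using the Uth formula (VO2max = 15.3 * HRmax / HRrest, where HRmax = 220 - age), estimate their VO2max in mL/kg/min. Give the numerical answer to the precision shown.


HRmax = 220 - 64 = 156 bpm
Ratio = HRmax / HRrest = 156 / 60 = 2.6
VO2max = 15.3 * 2.6 = 39.78 mL/kg/min

39.78 mL/kg/min


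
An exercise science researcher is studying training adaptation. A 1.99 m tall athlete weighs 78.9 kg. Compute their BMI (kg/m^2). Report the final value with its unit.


height^2 = 3.9601 m^2
BMI = 78.9 / 3.9601 = 19.92 kg/m^2

19.92 kg/m^2


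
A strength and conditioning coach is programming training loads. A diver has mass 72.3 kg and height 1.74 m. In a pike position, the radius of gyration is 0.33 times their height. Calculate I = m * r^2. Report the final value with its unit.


r = 0.33 * 1.74 = 0.5742 m
I = m * r^2 = 72.3 * 0.329706 = 23.838 kg*m^2

23.838 kg*m^2


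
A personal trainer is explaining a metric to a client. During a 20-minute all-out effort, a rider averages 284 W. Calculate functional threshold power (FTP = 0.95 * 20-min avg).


FTP = 0.95 * 284
= 269.8 W

269.8 W


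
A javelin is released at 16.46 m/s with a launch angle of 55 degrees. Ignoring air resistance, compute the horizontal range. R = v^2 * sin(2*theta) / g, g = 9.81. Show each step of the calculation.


Launch speed squared = 270.9316
sin(2 * 55 deg) = 0.939693
Range = 270.9316 * 0.939693 / 9.81
= 25.952 m

25.952 m


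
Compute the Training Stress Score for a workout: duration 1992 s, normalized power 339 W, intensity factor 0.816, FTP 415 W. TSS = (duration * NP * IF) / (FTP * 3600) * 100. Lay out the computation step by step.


Product = 1992 * 339 * 0.816 = 551035.008
Base = 415 * 3600 = 1494000
TSS = 551035.008 / 1494000 * 100 = 36.88

36.88 TSS


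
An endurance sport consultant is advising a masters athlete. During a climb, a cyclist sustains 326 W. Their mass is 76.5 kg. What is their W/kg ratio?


Power-to-weight = 326 W / 76.5 kg
= 4.261 W/kg

4.261 W/kg


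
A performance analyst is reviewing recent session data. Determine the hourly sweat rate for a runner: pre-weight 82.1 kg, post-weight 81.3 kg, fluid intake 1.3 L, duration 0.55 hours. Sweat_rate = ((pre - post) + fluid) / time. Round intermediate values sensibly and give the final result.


Mass lost = 82.1 - 81.3 = 0.8 kg
Add fluid consumed: 0.8 + 1.3 = 2.1 L total sweat
Sweat rate = 2.1 / 0.55 = 3.818 L/h

3.818 L/h


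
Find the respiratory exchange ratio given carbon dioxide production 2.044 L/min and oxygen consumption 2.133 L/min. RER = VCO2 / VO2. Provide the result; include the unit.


VCO2 = 2.044 L/min
VO2 = 2.133 L/min
RER = 2.044 / 2.133 = 0.9583

0.9583


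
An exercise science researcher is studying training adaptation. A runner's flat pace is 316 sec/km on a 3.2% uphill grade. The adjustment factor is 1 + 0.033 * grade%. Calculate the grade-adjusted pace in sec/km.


Factor = 1 + 0.033 * 3.2 = 1.1056
Adjusted pace = 316 * 1.1056
= 349.37 sec/km

349.37 s/km


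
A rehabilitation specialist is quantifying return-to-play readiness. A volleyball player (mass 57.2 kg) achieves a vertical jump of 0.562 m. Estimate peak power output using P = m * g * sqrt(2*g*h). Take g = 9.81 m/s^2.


2 * g * h = 2 * 9.81 * 0.562 = 11.02644
sqrt(11.02644) = 3.320608 m/s
P = 57.2 * 9.81 * 3.320608 = 1863.3 W

1863.3 W


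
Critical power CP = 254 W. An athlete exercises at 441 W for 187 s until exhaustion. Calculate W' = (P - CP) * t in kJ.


P - CP = 441 - 254 = 187 W
W' = 187 * 187 = 34969 J
= 34969 / 1000 = 34.969 kJ

34.969 kJ


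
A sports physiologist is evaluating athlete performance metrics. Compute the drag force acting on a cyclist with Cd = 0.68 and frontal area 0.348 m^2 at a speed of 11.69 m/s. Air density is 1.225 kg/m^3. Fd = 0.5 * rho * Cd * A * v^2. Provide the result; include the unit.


Step 1: v^2 = 136.6561
Step 2: Fd = 0.5 * 1.225 * 0.68 * 0.348 * 136.6561
= 19.807 N

19.807 N


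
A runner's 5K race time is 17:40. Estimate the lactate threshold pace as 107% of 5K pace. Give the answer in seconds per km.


Total race time = 17*60 + 40 = 1060 seconds
5K pace = 1060 / 5 = 212.0 sec/km
LT pace = 212.0 * 1.07 = 226.84 sec/km

226.84 s/km


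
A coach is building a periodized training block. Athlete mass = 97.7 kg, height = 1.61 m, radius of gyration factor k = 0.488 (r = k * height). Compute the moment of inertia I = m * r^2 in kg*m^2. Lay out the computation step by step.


r = k * height = 0.488 * 1.61 = 0.78568 m
r^2 = 0.78568^2 = 0.617293
I = 97.7 * 0.617293 = 60.31 kg*m^2

60.31 kg*m^2


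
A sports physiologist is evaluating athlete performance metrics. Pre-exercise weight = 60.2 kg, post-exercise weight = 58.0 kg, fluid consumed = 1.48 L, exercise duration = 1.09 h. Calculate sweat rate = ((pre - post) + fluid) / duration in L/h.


Weight loss = 60.2 - 58.0 = 2.2 kg (approx L)
Total sweat = 2.2 + 1.48 = 3.68 L
Sweat rate = 3.68 / 1.09 = 3.376 L/h

3.376 L/h


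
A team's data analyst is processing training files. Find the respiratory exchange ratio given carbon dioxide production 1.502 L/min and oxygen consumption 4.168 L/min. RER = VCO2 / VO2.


VCO2 = 1.502 L/min
VO2 = 4.168 L/min
RER = 1.502 / 4.168 = 0.3604

0.3604


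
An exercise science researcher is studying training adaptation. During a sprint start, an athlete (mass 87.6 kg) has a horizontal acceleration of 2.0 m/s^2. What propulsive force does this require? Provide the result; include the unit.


Propulsive force = mass * acceleration
= 87.6 kg * 2.0 m/s^2
= 175.2 N

175.2 N


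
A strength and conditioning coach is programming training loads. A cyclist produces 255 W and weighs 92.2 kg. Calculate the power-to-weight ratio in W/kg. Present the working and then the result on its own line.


P/W = power / mass
= 255 / 92.2
= 2.766 W/kg

2.766 W/kg


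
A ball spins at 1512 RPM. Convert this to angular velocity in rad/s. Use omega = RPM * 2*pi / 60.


omega = 1512 * 2 * pi / 60
= 1512 * 6.28318531 / 60
= 9500.176 / 60
= 158.336 rad/s

158.336 rad/s


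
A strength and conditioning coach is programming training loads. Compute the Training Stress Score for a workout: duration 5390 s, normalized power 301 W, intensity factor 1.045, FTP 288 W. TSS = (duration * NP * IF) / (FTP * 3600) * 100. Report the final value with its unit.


Product = 5390 * 301 * 1.045 = 1695397.55
Base = 288 * 3600 = 1036800
TSS = 1695397.55 / 1036800 * 100 = 163.52

163.52 TSS


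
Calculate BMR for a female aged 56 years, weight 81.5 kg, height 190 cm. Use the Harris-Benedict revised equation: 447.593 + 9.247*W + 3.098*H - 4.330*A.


Substituting values:
W term = 9.247 * 81.5 = 753.6305
H term = 3.098 * 190 = 588.62
A term = 4.330 * 56 = 242.48
BMR = 1547.36 kcal/day

1547.36 kcal/day


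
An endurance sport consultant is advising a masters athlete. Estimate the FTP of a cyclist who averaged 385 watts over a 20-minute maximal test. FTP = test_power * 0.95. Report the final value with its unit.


FTP = 385 * 0.95 = 365.75 W

365.75 W


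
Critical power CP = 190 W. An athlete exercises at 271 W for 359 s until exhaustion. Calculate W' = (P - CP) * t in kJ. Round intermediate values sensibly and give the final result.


P - CP = 271 - 190 = 81 W
W' = 81 * 359 = 29079 J
= 29079 / 1000 = 29.079 kJ

29.079 kJ


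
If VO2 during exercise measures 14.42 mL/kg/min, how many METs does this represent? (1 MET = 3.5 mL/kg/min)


METs = VO2 / 3.5 = 14.42 / 3.5 = 4.12

4.12 METs


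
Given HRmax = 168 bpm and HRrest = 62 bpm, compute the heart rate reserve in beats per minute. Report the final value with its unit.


Heart rate reserve = maximum HR minus resting HR
HRR = 168 - 62 = 106 bpm

106 bpm


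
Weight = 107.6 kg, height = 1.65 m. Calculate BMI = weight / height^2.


height^2 = 1.65^2 = 2.7225
BMI = 107.6 / 2.7225 = 39.52 kg/m^2

39.52 kg/m^2
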